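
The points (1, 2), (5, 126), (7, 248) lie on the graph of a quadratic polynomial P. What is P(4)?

80

Write P(x) = ax^2 + bx + c. Substituting each data point gives a linear system:
  a + b + c = 2
  25a + 5b + c = 126
  49a + 7b + c = 248
Solving the system yields a = 5, b = 1, c = -4.
So P(x) = 5x² + x - 4.
Then P(4) = 80.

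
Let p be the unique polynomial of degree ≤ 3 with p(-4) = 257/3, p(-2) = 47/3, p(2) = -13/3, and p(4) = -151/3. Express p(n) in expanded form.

Write p(n) = an^3 + bn^2 + cn + d. Substituting each data point gives a linear system:
  -64a + 16b - 4c + d = 257/3
  -8a + 4b - 2c + d = 47/3
  8a + 4b + 2c + d = -13/3
  64a + 16b + 4c + d = -151/3
Solving the system yields a = -1, b = 1, c = -1, d = 5/3.
So p(n) = -n^3 + n^2 - n + 5/3.
Check: p(4) = -151/3. ✓

p(n) = -n^3 + n^2 - n + 5/3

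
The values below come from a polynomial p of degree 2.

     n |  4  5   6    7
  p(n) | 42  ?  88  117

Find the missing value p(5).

The 3 known points determine the degree-2 polynomial uniquely.
Write p(n) = an^2 + bn + c. Substituting each data point gives a linear system:
  16a + 4b + c = 42
  36a + 6b + c = 88
  49a + 7b + c = 117
Solving the system yields a = 2, b = 3, c = -2.
So p(n) = 2n² + 3n - 2.
Then p(5) = 63.

63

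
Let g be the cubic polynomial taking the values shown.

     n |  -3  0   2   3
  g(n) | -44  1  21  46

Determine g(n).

Using the Lagrange interpolation formula with nodes -3, 0, 2, 3:
  L_0(n) = n(n - 2)(n - 3) / -90
  L_1(n) = (n + 3)(n - 2)(n - 3) / 18
  L_2(n) = (n + 3)n(n - 3) / -10
  L_3(n) = (n + 3)n(n - 2) / 18
Then g(n) = -44·L_0(n) + 1·L_1(n) + 21·L_2(n) + 46·L_3(n).
Expanding and collecting terms gives g(n) = n³ + 6n + 1.
Check: g(-3) = -44. ✓

g(n) = n^3 + 6n + 1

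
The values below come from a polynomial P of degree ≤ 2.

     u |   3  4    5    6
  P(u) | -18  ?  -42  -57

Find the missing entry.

On equispaced nodes a degree-2 polynomial has vanishing third forward difference, so
  - P(3) + 3·P(4) - 3·P(5) + P(6) = 0.
Substituting the known values and solving for P(4):
  3·P(4) = -87
  P(4) = -29.

-29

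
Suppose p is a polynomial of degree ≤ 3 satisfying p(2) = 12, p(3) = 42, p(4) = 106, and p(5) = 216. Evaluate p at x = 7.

622

Forward differences of the values at x = 2, 3, 4, 5:
  p  : 12  42  106  216
  Δ  : 30  64  110
  Δ^2: 34  46
  Δ^3: 12
The third differences are constant, confirming degree 3.
Interpolating (Newton forward form) and evaluating at x = 7 gives p(7) = 622.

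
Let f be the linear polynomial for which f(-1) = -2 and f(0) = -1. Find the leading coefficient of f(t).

1

Write f(t) = at + b. Substituting each data point gives a linear system:
  -a + b = -2
  b = -1
Solving the system yields a = 1, b = -1.
So f(t) = t - 1.
The leading coefficient is 1.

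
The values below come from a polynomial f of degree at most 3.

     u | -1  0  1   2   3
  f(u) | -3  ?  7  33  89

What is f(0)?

-1

On equispaced nodes a degree-3 polynomial has vanishing fourth forward difference, so
  f(-1) - 4·f(0) + 6·f(1) - 4·f(2) + f(3) = 0.
Substituting the known values and solving for f(0):
  -4·f(0) = 4
  f(0) = -1.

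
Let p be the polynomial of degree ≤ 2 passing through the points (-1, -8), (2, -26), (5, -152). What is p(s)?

Write p(s) = as^2 + bs + c. Substituting each data point gives a linear system:
  a - b + c = -8
  4a + 2b + c = -26
  25a + 5b + c = -152
Solving the system yields a = -6, b = 0, c = -2.
So p(s) = -6s^2 - 2.
Check: p(2) = -26. ✓

p(s) = -6s^2 - 2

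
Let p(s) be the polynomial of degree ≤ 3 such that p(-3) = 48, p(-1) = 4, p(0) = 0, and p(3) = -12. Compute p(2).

-2

Write p(s) = as^3 + bs^2 + cs + d. Substituting each data point gives a linear system:
  -27a + 9b - 3c + d = 48
  -a + b - c + d = 4
  d = 0
  27a + 9b + 3c + d = -12
Solving the system yields a = -1, b = 2, c = -1, d = 0.
So p(s) = -s³ + 2s² - s.
Then p(2) = -2.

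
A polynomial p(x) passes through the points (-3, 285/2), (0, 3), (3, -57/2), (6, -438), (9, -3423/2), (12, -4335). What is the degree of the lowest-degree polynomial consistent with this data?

Forward differences of the values at x = -3, 0, 3, 6, 9, 12:
  p  : 285/2  3  -57/2  -438  -3423/2  -4335
  Δ  : -279/2  -63/2  -819/2  -2547/2  -5247/2
  Δ^2: 108  -378  -864  -1350
  Δ^3: -486  -486  -486
  Δ^4: 0  0
  Δ^5: 0
The third differences are constant (-486) and nonzero, while all higher differences vanish, so the minimal degree is 3.

3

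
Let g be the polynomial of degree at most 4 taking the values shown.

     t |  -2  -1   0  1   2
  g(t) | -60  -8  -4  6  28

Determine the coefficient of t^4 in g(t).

Write g(t) = at^4 + bt^3 + ct^2 + dt + e. Substituting each data point gives a linear system:
  16a - 8b + 4c - 2d + e = -60
  a - b + c - d + e = -8
  e = -4
  a + b + c + d + e = 6
  16a + 8b + 4c + 2d + e = 28
Solving the system yields a = -2, b = 5, c = 5, d = 2, e = -4.
So g(t) = -2t⁴ + 5t³ + 5t² + 2t - 4.
The leading coefficient is -2.

-2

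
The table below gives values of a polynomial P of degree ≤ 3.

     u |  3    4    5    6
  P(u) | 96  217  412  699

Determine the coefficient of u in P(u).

3

Write P(u) = au^3 + bu^2 + cu + d. Substituting each data point gives a linear system:
  27a + 9b + 3c + d = 96
  64a + 16b + 4c + d = 217
  125a + 25b + 5c + d = 412
  216a + 36b + 6c + d = 699
Solving the system yields a = 3, b = 1, c = 3, d = -3.
So P(u) = 3u³ + u² + 3u - 3.
The coefficient of u is 3.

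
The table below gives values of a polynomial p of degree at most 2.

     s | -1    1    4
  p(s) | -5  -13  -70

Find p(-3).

-21

Using the Lagrange interpolation formula with nodes -1, 1, 4:
  L_0(s) = (s - 1)(s - 4) / 10
  L_1(s) = (s + 1)(s - 4) / -6
  L_2(s) = (s + 1)(s - 1) / 15
Then p(s) = -5·L_0(s) - 13·L_1(s) - 70·L_2(s).
Expanding and collecting terms gives p(s) = -3s^2 - 4s - 6.
Evaluating at s = -3: p(-3) = -21.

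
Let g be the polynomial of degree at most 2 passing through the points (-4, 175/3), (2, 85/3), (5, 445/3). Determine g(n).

g(n) = 5n^2 + 5n - 5/3

Write g(n) = an^2 + bn + c. Substituting each data point gives a linear system:
  16a - 4b + c = 175/3
  4a + 2b + c = 85/3
  25a + 5b + c = 445/3
Solving the system yields a = 5, b = 5, c = -5/3.
So g(n) = 5n² + 5n - 5/3.
Check: g(2) = 85/3. ✓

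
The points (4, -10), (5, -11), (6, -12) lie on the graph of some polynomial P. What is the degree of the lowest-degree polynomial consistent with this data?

1

Forward differences of the values at n = 4, 5, 6:
  P  : -10  -11  -12
  Δ  : -1  -1
  Δ^2: 0
The first differences are constant (-1) and nonzero, while all higher differences vanish, so the minimal degree is 1.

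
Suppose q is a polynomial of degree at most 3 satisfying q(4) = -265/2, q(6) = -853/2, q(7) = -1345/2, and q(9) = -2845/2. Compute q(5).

Using the Lagrange interpolation formula with nodes 4, 6, 7, 9:
  L_0(n) = (n - 6)(n - 7)(n - 9) / -30
  L_1(n) = (n - 4)(n - 7)(n - 9) / 6
  L_2(n) = (n - 4)(n - 6)(n - 9) / -6
  L_3(n) = (n - 4)(n - 6)(n - 7) / 30
Then q(n) = -265/2·L_0(n) - 853/2·L_1(n) - 1345/2·L_2(n) - 2845/2·L_3(n).
Expanding and collecting terms gives q(n) = -2n^3 + n^2 - 5n - 1/2.
Evaluating at n = 5: q(5) = -501/2.

-501/2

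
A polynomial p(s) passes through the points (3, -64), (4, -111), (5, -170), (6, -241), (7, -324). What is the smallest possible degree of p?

2

Forward differences of the values at s = 3, 4, 5, 6, 7:
  p  : -64  -111  -170  -241  -324
  Δ  : -47  -59  -71  -83
  Δ^2: -12  -12  -12
  Δ^3: 0  0
  Δ^4: 0
The second differences are constant (-12) and nonzero, while all higher differences vanish, so the minimal degree is 2.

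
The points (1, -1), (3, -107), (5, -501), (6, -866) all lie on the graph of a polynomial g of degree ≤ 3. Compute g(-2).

Write g(s) = as^3 + bs^2 + cs + d. Substituting each data point gives a linear system:
  a + b + c + d = -1
  27a + 9b + 3c + d = -107
  125a + 25b + 5c + d = -501
  216a + 36b + 6c + d = -866
Solving the system yields a = -4, b = 0, c = -1, d = 4.
So g(s) = -4s^3 - s + 4.
Then g(-2) = 38.

38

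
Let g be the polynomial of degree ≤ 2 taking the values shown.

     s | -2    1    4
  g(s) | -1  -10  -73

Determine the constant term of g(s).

Write g(s) = as^2 + bs + c. Substituting each data point gives a linear system:
  4a - 2b + c = -1
  a + b + c = -10
  16a + 4b + c = -73
Solving the system yields a = -3, b = -6, c = -1.
So g(s) = -3s² - 6s - 1.
The constant term is -1.

-1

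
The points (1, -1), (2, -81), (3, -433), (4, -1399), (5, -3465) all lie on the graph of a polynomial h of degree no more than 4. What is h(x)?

h(x) = -6x^4 + 3x^3 - 4x^2 + x + 5

Write h(x) = ax^4 + bx^3 + cx^2 + dx + e. Substituting each data point gives a linear system:
  a + b + c + d + e = -1
  16a + 8b + 4c + 2d + e = -81
  81a + 27b + 9c + 3d + e = -433
  256a + 64b + 16c + 4d + e = -1399
  625a + 125b + 25c + 5d + e = -3465
Solving the system yields a = -6, b = 3, c = -4, d = 1, e = 5.
So h(x) = -6x⁴ + 3x³ - 4x² + x + 5.
Check: h(5) = -3465. ✓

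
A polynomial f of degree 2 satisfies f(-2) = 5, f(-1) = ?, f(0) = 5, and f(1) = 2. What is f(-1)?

6

The 3 known points determine the degree-2 polynomial uniquely.
Write f(x) = ax^2 + bx + c. Substituting each data point gives a linear system:
  4a - 2b + c = 5
  c = 5
  a + b + c = 2
Solving the system yields a = -1, b = -2, c = 5.
So f(x) = -x^2 - 2x + 5.
Then f(-1) = 6.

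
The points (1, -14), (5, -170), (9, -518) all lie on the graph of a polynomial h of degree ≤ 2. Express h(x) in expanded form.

Using the Lagrange interpolation formula with nodes 1, 5, 9:
  L_0(x) = (x - 5)(x - 9) / 32
  L_1(x) = (x - 1)(x - 9) / -16
  L_2(x) = (x - 1)(x - 5) / 32
Then h(x) = -14·L_0(x) - 170·L_1(x) - 518·L_2(x).
Expanding and collecting terms gives h(x) = -6x^2 - 3x - 5.
Check: h(5) = -170. ✓

h(x) = -6x^2 - 3x - 5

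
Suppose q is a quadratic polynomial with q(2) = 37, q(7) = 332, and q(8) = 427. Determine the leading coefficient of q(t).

Write q(t) = at^2 + bt + c. Substituting each data point gives a linear system:
  4a + 2b + c = 37
  49a + 7b + c = 332
  64a + 8b + c = 427
Solving the system yields a = 6, b = 5, c = 3.
So q(t) = 6t^2 + 5t + 3.
The leading coefficient is 6.

6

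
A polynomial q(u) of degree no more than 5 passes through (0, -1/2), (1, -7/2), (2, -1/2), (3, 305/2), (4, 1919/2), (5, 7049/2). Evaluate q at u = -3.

Using the Lagrange interpolation formula with nodes 0, 1, 2, 3, 4, 5:
  L_0(u) = (u - 1)(u - 2)(u - 3)(u - 4)(u - 5) / -120
  L_1(u) = u(u - 2)(u - 3)(u - 4)(u - 5) / 24
  L_2(u) = u(u - 1)(u - 3)(u - 4)(u - 5) / -12
  L_3(u) = u(u - 1)(u - 2)(u - 4)(u - 5) / 12
  L_4(u) = u(u - 1)(u - 2)(u - 3)(u - 5) / -24
  L_5(u) = u(u - 1)(u - 2)(u - 3)(u - 4) / 120
Then q(u) = -1/2·L_0(u) - 7/2·L_1(u) - 1/2·L_2(u) + 305/2·L_3(u) + 1919/2·L_4(u) + 7049/2·L_5(u).
Expanding and collecting terms gives q(u) = 2u⁵ - 5u⁴ + 4u³ - 4u² - 1/2.
Evaluating at u = -3: q(-3) = -2071/2.

-2071/2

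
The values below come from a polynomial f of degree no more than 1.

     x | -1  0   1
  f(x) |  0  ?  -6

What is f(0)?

-3

The 2 known points determine the degree-1 polynomial uniquely.
Write f(x) = ax + b. Substituting each data point gives a linear system:
  -a + b = 0
  a + b = -6
Solving the system yields a = -3, b = -3.
So f(x) = -3x - 3.
Then f(0) = -3.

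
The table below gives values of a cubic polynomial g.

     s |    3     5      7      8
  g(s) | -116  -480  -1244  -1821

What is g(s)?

Using the Lagrange interpolation formula with nodes 3, 5, 7, 8:
  L_0(s) = (s - 5)(s - 7)(s - 8) / -40
  L_1(s) = (s - 3)(s - 7)(s - 8) / 12
  L_2(s) = (s - 3)(s - 5)(s - 8) / -8
  L_3(s) = (s - 3)(s - 5)(s - 7) / 15
Then g(s) = -116·L_0(s) - 480·L_1(s) - 1244·L_2(s) - 1821·L_3(s).
Expanding and collecting terms gives g(s) = -3s^3 - 5s^2 + 5s - 5.
Check: g(3) = -116. ✓

g(s) = -3s^3 - 5s^2 + 5s - 5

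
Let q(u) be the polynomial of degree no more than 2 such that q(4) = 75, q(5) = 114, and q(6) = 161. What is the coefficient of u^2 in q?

Write q(u) = au^2 + bu + c. Substituting each data point gives a linear system:
  16a + 4b + c = 75
  25a + 5b + c = 114
  36a + 6b + c = 161
Solving the system yields a = 4, b = 3, c = -1.
So q(u) = 4u^2 + 3u - 1.
The leading coefficient is 4.

4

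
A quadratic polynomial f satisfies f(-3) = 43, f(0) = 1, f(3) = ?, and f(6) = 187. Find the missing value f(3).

On equispaced nodes a degree-2 polynomial has vanishing third forward difference, so
  - f(-3) + 3·f(0) - 3·f(3) + f(6) = 0.
Substituting the known values and solving for f(3):
  -3·f(3) = -147
  f(3) = 49.

49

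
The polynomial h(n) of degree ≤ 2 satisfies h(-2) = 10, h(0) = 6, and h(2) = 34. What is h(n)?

Write h(n) = an^2 + bn + c. Substituting each data point gives a linear system:
  4a - 2b + c = 10
  c = 6
  4a + 2b + c = 34
Solving the system yields a = 4, b = 6, c = 6.
So h(n) = 4n² + 6n + 6.
Check: h(0) = 6. ✓

h(n) = 4n^2 + 6n + 6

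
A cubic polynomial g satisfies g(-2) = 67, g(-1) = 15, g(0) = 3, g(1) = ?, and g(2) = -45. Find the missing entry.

The 4 known points determine the degree-3 polynomial uniquely.
Write g(t) = at^3 + bt^2 + ct + d. Substituting each data point gives a linear system:
  -8a + 4b - 2c + d = 67
  -a + b - c + d = 15
  d = 3
  8a + 4b + 2c + d = -45
Solving the system yields a = -6, b = 2, c = -4, d = 3.
So g(t) = -6t^3 + 2t^2 - 4t + 3.
Then g(1) = -5.

-5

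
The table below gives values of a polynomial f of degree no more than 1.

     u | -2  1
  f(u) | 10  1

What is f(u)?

f(u) = -3u + 4

Write f(u) = au + b. Substituting each data point gives a linear system:
  -2a + b = 10
  a + b = 1
Solving the system yields a = -3, b = 4.
So f(u) = -3u + 4.
Check: f(-2) = 10. ✓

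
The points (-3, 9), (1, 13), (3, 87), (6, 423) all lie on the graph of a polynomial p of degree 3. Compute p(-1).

3

Write p(x) = ax^3 + bx^2 + cx + d. Substituting each data point gives a linear system:
  -27a + 9b - 3c + d = 9
  a + b + c + d = 13
  27a + 9b + 3c + d = 87
  216a + 36b + 6c + d = 423
Solving the system yields a = 1, b = 5, c = 4, d = 3.
So p(x) = x^3 + 5x^2 + 4x + 3.
Then p(-1) = 3.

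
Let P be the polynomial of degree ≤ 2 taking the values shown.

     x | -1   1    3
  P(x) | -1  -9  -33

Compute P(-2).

Forward differences of the values at x = -1, 1, 3:
  P  : -1  -9  -33
  Δ  : -8  -24
  Δ^2: -16
The second differences are constant, confirming degree 2.
Interpolating (Newton forward form) and evaluating at x = -2 gives P(-2) = -3.

-3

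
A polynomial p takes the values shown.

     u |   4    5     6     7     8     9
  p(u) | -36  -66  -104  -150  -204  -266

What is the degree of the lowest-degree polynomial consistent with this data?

2

Forward differences of the values at u = 4, 5, 6, 7, 8, 9:
  p  : -36  -66  -104  -150  -204  -266
  Δ  : -30  -38  -46  -54  -62
  Δ^2: -8  -8  -8  -8
  Δ^3: 0  0  0
  Δ^4: 0  0
  Δ^5: 0
The second differences are constant (-8) and nonzero, while all higher differences vanish, so the minimal degree is 2.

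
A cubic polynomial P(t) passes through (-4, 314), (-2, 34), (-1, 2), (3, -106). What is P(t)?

P(t) = -5t^3 + t^2 + 6t + 2

Using the Lagrange interpolation formula with nodes -4, -2, -1, 3:
  L_0(t) = (t + 2)(t + 1)(t - 3) / -42
  L_1(t) = (t + 4)(t + 1)(t - 3) / 10
  L_2(t) = (t + 4)(t + 2)(t - 3) / -12
  L_3(t) = (t + 4)(t + 2)(t + 1) / 140
Then P(t) = 314·L_0(t) + 34·L_1(t) + 2·L_2(t) - 106·L_3(t).
Expanding and collecting terms gives P(t) = -5t^3 + t^2 + 6t + 2.
Check: P(-4) = 314. ✓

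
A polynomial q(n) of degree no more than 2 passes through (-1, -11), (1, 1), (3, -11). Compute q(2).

Write q(n) = an^2 + bn + c. Substituting each data point gives a linear system:
  a - b + c = -11
  a + b + c = 1
  9a + 3b + c = -11
Solving the system yields a = -3, b = 6, c = -2.
So q(n) = -3n^2 + 6n - 2.
Then q(2) = -2.

-2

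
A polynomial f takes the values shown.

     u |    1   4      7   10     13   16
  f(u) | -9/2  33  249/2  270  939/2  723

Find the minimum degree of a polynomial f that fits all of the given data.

2

Forward differences of the values at u = 1, 4, 7, 10, 13, 16:
  f  : -9/2  33  249/2  270  939/2  723
  Δ  : 75/2  183/2  291/2  399/2  507/2
  Δ^2: 54  54  54  54
  Δ^3: 0  0  0
  Δ^4: 0  0
  Δ^5: 0
The second differences are constant (54) and nonzero, while all higher differences vanish, so the minimal degree is 2.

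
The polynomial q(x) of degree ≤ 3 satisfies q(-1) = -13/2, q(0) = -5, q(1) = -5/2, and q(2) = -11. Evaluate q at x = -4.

115

Write q(x) = ax^3 + bx^2 + cx + d. Substituting each data point gives a linear system:
  -a + b - c + d = -13/2
  d = -5
  a + b + c + d = -5/2
  8a + 4b + 2c + d = -11
Solving the system yields a = -2, b = 1/2, c = 4, d = -5.
So q(x) = -2x^3 + (1/2)x^2 + 4x - 5.
Then q(-4) = 115.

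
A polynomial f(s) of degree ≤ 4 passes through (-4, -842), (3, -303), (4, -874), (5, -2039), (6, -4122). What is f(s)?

f(s) = -3s^4 - 6s^2 - 4s + 6

Write f(s) = as^4 + bs^3 + cs^2 + ds + e. Substituting each data point gives a linear system:
  256a - 64b + 16c - 4d + e = -842
  81a + 27b + 9c + 3d + e = -303
  256a + 64b + 16c + 4d + e = -874
  625a + 125b + 25c + 5d + e = -2039
  1296a + 216b + 36c + 6d + e = -4122
Solving the system yields a = -3, b = 0, c = -6, d = -4, e = 6.
So f(s) = -3s^4 - 6s^2 - 4s + 6.
Check: f(4) = -874. ✓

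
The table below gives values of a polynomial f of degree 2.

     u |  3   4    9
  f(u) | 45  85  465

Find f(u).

f(u) = 6u^2 - 2u - 3

Write f(u) = au^2 + bu + c. Substituting each data point gives a linear system:
  9a + 3b + c = 45
  16a + 4b + c = 85
  81a + 9b + c = 465
Solving the system yields a = 6, b = -2, c = -3.
So f(u) = 6u^2 - 2u - 3.
Check: f(9) = 465. ✓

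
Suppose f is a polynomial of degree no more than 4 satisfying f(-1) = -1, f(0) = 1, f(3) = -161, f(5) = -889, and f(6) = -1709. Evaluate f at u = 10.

-11529

Using the Lagrange interpolation formula with nodes -1, 0, 3, 5, 6:
  L_0(u) = u(u - 3)(u - 5)(u - 6) / 168
  L_1(u) = (u + 1)(u - 3)(u - 5)(u - 6) / -90
  L_2(u) = (u + 1)u(u - 5)(u - 6) / 72
  L_3(u) = (u + 1)u(u - 3)(u - 6) / -60
  L_4(u) = (u + 1)u(u - 3)(u - 5) / 126
Then f(u) = -1·L_0(u) + 1·L_1(u) - 161·L_2(u) - 889·L_3(u) - 1709·L_4(u).
Expanding and collecting terms gives f(u) = -u^4 - u^3 - 5u^2 - 3u + 1.
Evaluating at u = 10: f(10) = -11529.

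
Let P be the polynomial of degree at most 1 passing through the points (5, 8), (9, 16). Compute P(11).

20

Write P(s) = as + b. Substituting each data point gives a linear system:
  5a + b = 8
  9a + b = 16
Solving the system yields a = 2, b = -2.
So P(s) = 2s - 2.
Then P(11) = 20.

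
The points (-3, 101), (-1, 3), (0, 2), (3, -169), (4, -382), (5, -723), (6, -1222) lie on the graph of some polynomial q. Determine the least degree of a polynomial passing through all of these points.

3

Divided differences on the nodes -3, -1, 0, 3, 4, 5, 6:
  order 0: 101  3  2  -169  -382  -723  -1222
  order 1: -49  -1  -57  -213  -341  -499
  order 2: 16  -14  -39  -64  -79
  order 3: -5  -5  -5  -5
  order 4: 0  0  0
  order 5: 0  0
  order 6: 0
The order-3 divided differences are all -5 (nonzero) and every higher order vanishes, so the data lies on a polynomial of degree exactly 3.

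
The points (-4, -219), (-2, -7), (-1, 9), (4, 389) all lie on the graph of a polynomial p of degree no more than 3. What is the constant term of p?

5

Write p(s) = as^3 + bs^2 + cs + d. Substituting each data point gives a linear system:
  -64a + 16b - 4c + d = -219
  -8a + 4b - 2c + d = -7
  -a + b - c + d = 9
  64a + 16b + 4c + d = 389
Solving the system yields a = 5, b = 5, c = -4, d = 5.
So p(s) = 5s³ + 5s² - 4s + 5.
The constant term is 5.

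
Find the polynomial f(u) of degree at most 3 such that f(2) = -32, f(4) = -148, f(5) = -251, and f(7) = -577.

f(u) = -u^3 - 4u^2 - 6u + 4

Using the Lagrange interpolation formula with nodes 2, 4, 5, 7:
  L_0(u) = (u - 4)(u - 5)(u - 7) / -30
  L_1(u) = (u - 2)(u - 5)(u - 7) / 6
  L_2(u) = (u - 2)(u - 4)(u - 7) / -6
  L_3(u) = (u - 2)(u - 4)(u - 5) / 30
Then f(u) = -32·L_0(u) - 148·L_1(u) - 251·L_2(u) - 577·L_3(u).
Expanding and collecting terms gives f(u) = -u³ - 4u² - 6u + 4.
Check: f(5) = -251. ✓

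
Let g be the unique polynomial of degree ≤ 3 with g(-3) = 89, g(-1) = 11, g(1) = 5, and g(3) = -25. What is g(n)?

Write g(n) = an^3 + bn^2 + cn + d. Substituting each data point gives a linear system:
  -27a + 9b - 3c + d = 89
  -a + b - c + d = 11
  a + b + c + d = 5
  27a + 9b + 3c + d = -25
Solving the system yields a = -2, b = 3, c = -1, d = 5.
So g(n) = -2n^3 + 3n^2 - n + 5.
Check: g(-3) = 89. ✓

g(n) = -2n^3 + 3n^2 - n + 5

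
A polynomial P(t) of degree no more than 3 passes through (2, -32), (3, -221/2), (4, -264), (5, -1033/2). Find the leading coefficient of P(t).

Write P(t) = at^3 + bt^2 + ct + d. Substituting each data point gives a linear system:
  8a + 4b + 2c + d = -32
  27a + 9b + 3c + d = -221/2
  64a + 16b + 4c + d = -264
  125a + 25b + 5c + d = -1033/2
Solving the system yields a = -4, b = -3/2, c = 5, d = -4.
So P(t) = -4t^3 - (3/2)t^2 + 5t - 4.
The leading coefficient is -4.

-4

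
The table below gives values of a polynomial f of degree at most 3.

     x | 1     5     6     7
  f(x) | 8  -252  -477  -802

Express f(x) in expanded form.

Write f(x) = ax^3 + bx^2 + cx + d. Substituting each data point gives a linear system:
  a + b + c + d = 8
  125a + 25b + 5c + d = -252
  216a + 36b + 6c + d = -477
  343a + 49b + 7c + d = -802
Solving the system yields a = -3, b = 4, c = 4, d = 3.
So f(x) = -3x³ + 4x² + 4x + 3.
Check: f(6) = -477. ✓

f(x) = -3x^3 + 4x^2 + 4x + 3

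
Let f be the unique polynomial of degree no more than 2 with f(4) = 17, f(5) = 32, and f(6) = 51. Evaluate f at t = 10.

Using the Lagrange interpolation formula with nodes 4, 5, 6:
  L_0(t) = (t - 5)(t - 6) / 2
  L_1(t) = (t - 4)(t - 6) / -1
  L_2(t) = (t - 4)(t - 5) / 2
Then f(t) = 17·L_0(t) + 32·L_1(t) + 51·L_2(t).
Expanding and collecting terms gives f(t) = 2t^2 - 3t - 3.
Evaluating at t = 10: f(10) = 167.

167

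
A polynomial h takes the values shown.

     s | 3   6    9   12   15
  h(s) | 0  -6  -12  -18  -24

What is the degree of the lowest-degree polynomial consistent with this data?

Forward differences of the values at s = 3, 6, 9, 12, 15:
  h  : 0  -6  -12  -18  -24
  Δ  : -6  -6  -6  -6
  Δ^2: 0  0  0
  Δ^3: 0  0
  Δ^4: 0
The first differences are constant (-6) and nonzero, while all higher differences vanish, so the minimal degree is 1.

1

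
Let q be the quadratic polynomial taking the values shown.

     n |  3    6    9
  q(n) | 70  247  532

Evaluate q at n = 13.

1080

Using the Lagrange interpolation formula with nodes 3, 6, 9:
  L_0(n) = (n - 6)(n - 9) / 18
  L_1(n) = (n - 3)(n - 9) / -9
  L_2(n) = (n - 3)(n - 6) / 18
Then q(n) = 70·L_0(n) + 247·L_1(n) + 532·L_2(n).
Expanding and collecting terms gives q(n) = 6n^2 + 5n + 1.
Evaluating at n = 13: q(13) = 1080.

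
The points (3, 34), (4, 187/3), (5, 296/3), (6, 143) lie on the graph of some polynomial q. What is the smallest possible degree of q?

Forward differences of the values at s = 3, 4, 5, 6:
  q  : 34  187/3  296/3  143
  Δ  : 85/3  109/3  133/3
  Δ^2: 8  8
  Δ^3: 0
The second differences are constant (8) and nonzero, while all higher differences vanish, so the minimal degree is 2.

2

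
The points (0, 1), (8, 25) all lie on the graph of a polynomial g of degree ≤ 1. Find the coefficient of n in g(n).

3

Write g(n) = an + b. Substituting each data point gives a linear system:
  b = 1
  8a + b = 25
Solving the system yields a = 3, b = 1.
So g(n) = 3n + 1.
The leading coefficient is 3.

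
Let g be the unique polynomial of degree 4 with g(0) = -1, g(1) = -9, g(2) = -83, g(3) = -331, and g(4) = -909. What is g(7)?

-6903

Write g(t) = at^4 + bt^3 + ct^2 + dt + e. Substituting each data point gives a linear system:
  e = -1
  a + b + c + d + e = -9
  16a + 8b + 4c + 2d + e = -83
  81a + 27b + 9c + 3d + e = -331
  256a + 64b + 16c + 4d + e = -909
Solving the system yields a = -2, b = -6, c = -1, d = 1, e = -1.
So g(t) = -2t⁴ - 6t³ - t² + t - 1.
Then g(7) = -6903.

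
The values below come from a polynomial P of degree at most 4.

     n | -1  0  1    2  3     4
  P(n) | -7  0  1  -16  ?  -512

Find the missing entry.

On equispaced nodes a degree-4 polynomial has vanishing fifth forward difference, so
  - P(-1) + 5·P(0) - 10·P(1) + 10·P(2) - 5·P(3) + P(4) = 0.
Substituting the known values and solving for P(3):
  -5·P(3) = 675
  P(3) = -135.

-135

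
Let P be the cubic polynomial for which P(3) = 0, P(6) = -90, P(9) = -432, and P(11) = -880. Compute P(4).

-12

Write P(u) = au^3 + bu^2 + cu + d. Substituting each data point gives a linear system:
  27a + 9b + 3c + d = 0
  216a + 36b + 6c + d = -90
  729a + 81b + 9c + d = -432
  1331a + 121b + 11c + d = -880
Solving the system yields a = -1, b = 4, c = -3, d = 0.
So P(u) = -u^3 + 4u^2 - 3u.
Then P(4) = -12.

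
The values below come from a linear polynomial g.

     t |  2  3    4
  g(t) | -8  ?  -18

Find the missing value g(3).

-13

The 2 known points determine the degree-1 polynomial uniquely.
Write g(t) = at + b. Substituting each data point gives a linear system:
  2a + b = -8
  4a + b = -18
Solving the system yields a = -5, b = 2.
So g(t) = -5t + 2.
Then g(3) = -13.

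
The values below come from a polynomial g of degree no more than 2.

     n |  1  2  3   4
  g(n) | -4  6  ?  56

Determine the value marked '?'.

26

The 3 known points determine the degree-2 polynomial uniquely.
Write g(n) = an^2 + bn + c. Substituting each data point gives a linear system:
  a + b + c = -4
  4a + 2b + c = 6
  16a + 4b + c = 56
Solving the system yields a = 5, b = -5, c = -4.
So g(n) = 5n^2 - 5n - 4.
Then g(3) = 26.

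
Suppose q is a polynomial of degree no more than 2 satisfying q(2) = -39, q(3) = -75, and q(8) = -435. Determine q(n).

q(n) = -6n^2 - 6n - 3

Write q(n) = an^2 + bn + c. Substituting each data point gives a linear system:
  4a + 2b + c = -39
  9a + 3b + c = -75
  64a + 8b + c = -435
Solving the system yields a = -6, b = -6, c = -3.
So q(n) = -6n^2 - 6n - 3.
Check: q(8) = -435. ✓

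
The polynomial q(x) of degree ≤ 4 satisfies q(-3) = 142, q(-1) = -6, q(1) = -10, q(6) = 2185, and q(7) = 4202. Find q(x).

Write q(x) = ax^4 + bx^3 + cx^2 + dx + e. Substituting each data point gives a linear system:
  81a - 27b + 9c - 3d + e = 142
  a - b + c - d + e = -6
  a + b + c + d + e = -10
  1296a + 216b + 36c + 6d + e = 2185
  2401a + 343b + 49c + 7d + e = 4202
Solving the system yields a = 2, b = -1, c = -5, d = -1, e = -5.
So q(x) = 2x⁴ - x³ - 5x² - x - 5.
Check: q(1) = -10. ✓

q(x) = 2x^4 - x^3 - 5x^2 - x - 5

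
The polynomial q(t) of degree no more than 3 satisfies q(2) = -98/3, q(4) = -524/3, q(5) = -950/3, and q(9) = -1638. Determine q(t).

Write q(t) = at^3 + bt^2 + ct + d. Substituting each data point gives a linear system:
  8a + 4b + 2c + d = -98/3
  64a + 16b + 4c + d = -524/3
  125a + 25b + 5c + d = -950/3
  729a + 81b + 9c + d = -1638
Solving the system yields a = -2, b = -5/3, c = -5, d = 0.
So q(t) = -2t^3 - (5/3)t^2 - 5t.
Check: q(4) = -524/3. ✓

q(t) = -2t^3 - (5/3)t^2 - 5t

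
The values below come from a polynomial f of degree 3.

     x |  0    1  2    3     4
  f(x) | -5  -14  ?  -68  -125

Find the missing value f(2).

On equispaced nodes a degree-3 polynomial has vanishing fourth forward difference, so
  f(0) - 4·f(1) + 6·f(2) - 4·f(3) + f(4) = 0.
Substituting the known values and solving for f(2):
  6·f(2) = -198
  f(2) = -33.

-33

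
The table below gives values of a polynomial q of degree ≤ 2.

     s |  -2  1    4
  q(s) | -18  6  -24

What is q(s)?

q(s) = -3s^2 + 5s + 4

Using the Lagrange interpolation formula with nodes -2, 1, 4:
  L_0(s) = (s - 1)(s - 4) / 18
  L_1(s) = (s + 2)(s - 4) / -9
  L_2(s) = (s + 2)(s - 1) / 18
Then q(s) = -18·L_0(s) + 6·L_1(s) - 24·L_2(s).
Expanding and collecting terms gives q(s) = -3s^2 + 5s + 4.
Check: q(1) = 6. ✓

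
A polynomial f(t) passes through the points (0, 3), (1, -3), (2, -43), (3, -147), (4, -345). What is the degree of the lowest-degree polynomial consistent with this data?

3

Forward differences of the values at t = 0, 1, 2, 3, 4:
  f  : 3  -3  -43  -147  -345
  Δ  : -6  -40  -104  -198
  Δ^2: -34  -64  -94
  Δ^3: -30  -30
  Δ^4: 0
The third differences are constant (-30) and nonzero, while all higher differences vanish, so the minimal degree is 3.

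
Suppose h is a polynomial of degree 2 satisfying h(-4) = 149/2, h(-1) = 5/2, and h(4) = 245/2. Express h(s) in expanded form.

Using the Lagrange interpolation formula with nodes -4, -1, 4:
  L_0(s) = (s + 1)(s - 4) / 24
  L_1(s) = (s + 4)(s - 4) / -15
  L_2(s) = (s + 4)(s + 1) / 40
Then h(s) = 149/2·L_0(s) + 5/2·L_1(s) + 245/2·L_2(s).
Expanding and collecting terms gives h(s) = 6s² + 6s + 5/2.
Check: h(-1) = 5/2. ✓

h(s) = 6s^2 + 6s + 5/2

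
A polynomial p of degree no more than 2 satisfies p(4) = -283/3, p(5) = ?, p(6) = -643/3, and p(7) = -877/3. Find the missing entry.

-445/3

The 3 known points determine the degree-2 polynomial uniquely.
Write p(u) = au^2 + bu + c. Substituting each data point gives a linear system:
  16a + 4b + c = -283/3
  36a + 6b + c = -643/3
  49a + 7b + c = -877/3
Solving the system yields a = -6, b = 0, c = 5/3.
So p(u) = -6u² + 5/3.
Then p(5) = -445/3.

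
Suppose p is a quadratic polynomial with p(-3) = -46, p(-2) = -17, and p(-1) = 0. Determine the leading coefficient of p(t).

-6

Write p(t) = at^2 + bt + c. Substituting each data point gives a linear system:
  9a - 3b + c = -46
  4a - 2b + c = -17
  a - b + c = 0
Solving the system yields a = -6, b = -1, c = 5.
So p(t) = -6t^2 - t + 5.
The leading coefficient is -6.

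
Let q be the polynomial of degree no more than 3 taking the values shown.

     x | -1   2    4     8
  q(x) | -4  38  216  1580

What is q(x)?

Using the Lagrange interpolation formula with nodes -1, 2, 4, 8:
  L_0(x) = (x - 2)(x - 4)(x - 8) / -135
  L_1(x) = (x + 1)(x - 4)(x - 8) / 36
  L_2(x) = (x + 1)(x - 2)(x - 8) / -40
  L_3(x) = (x + 1)(x - 2)(x - 4) / 216
Then q(x) = -4·L_0(x) + 38·L_1(x) + 216·L_2(x) + 1580·L_3(x).
Expanding and collecting terms gives q(x) = 3x^3 + 5x + 4.
Check: q(-1) = -4. ✓

q(x) = 3x^3 + 5x + 4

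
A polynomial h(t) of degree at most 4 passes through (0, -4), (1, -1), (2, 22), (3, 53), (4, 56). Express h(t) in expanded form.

Write h(t) = at^4 + bt^3 + ct^2 + dt + e. Substituting each data point gives a linear system:
  e = -4
  a + b + c + d + e = -1
  16a + 8b + 4c + 2d + e = 22
  81a + 27b + 9c + 3d + e = 53
  256a + 64b + 16c + 4d + e = 56
Solving the system yields a = -1, b = 4, c = 5, d = -5, e = -4.
So h(t) = -t^4 + 4t^3 + 5t^2 - 5t - 4.
Check: h(0) = -4. ✓

h(t) = -t^4 + 4t^3 + 5t^2 - 5t - 4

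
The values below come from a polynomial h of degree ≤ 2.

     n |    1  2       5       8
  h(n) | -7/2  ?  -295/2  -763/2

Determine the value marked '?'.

The 3 known points determine the degree-2 polynomial uniquely.
Write h(n) = an^2 + bn + c. Substituting each data point gives a linear system:
  a + b + c = -7/2
  25a + 5b + c = -295/2
  64a + 8b + c = -763/2
Solving the system yields a = -6, b = 0, c = 5/2.
So h(n) = -6n^2 + 5/2.
Then h(2) = -43/2.

-43/2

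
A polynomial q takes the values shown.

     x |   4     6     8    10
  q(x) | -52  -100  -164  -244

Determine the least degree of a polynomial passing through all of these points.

Forward differences of the values at x = 4, 6, 8, 10:
  q  : -52  -100  -164  -244
  Δ  : -48  -64  -80
  Δ^2: -16  -16
  Δ^3: 0
The second differences are constant (-16) and nonzero, while all higher differences vanish, so the minimal degree is 2.

2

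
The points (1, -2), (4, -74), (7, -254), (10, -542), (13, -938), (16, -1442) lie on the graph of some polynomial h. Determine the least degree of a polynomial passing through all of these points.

2

Forward differences of the values at x = 1, 4, 7, 10, 13, 16:
  h  : -2  -74  -254  -542  -938  -1442
  Δ  : -72  -180  -288  -396  -504
  Δ^2: -108  -108  -108  -108
  Δ^3: 0  0  0
  Δ^4: 0  0
  Δ^5: 0
The second differences are constant (-108) and nonzero, while all higher differences vanish, so the minimal degree is 2.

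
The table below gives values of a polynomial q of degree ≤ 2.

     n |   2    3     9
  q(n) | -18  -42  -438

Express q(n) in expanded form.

Write q(n) = an^2 + bn + c. Substituting each data point gives a linear system:
  4a + 2b + c = -18
  9a + 3b + c = -42
  81a + 9b + c = -438
Solving the system yields a = -6, b = 6, c = -6.
So q(n) = -6n² + 6n - 6.
Check: q(3) = -42. ✓

q(n) = -6n^2 + 6n - 6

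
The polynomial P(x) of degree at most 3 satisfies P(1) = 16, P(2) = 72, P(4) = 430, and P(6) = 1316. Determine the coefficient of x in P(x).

Write P(x) = ax^3 + bx^2 + cx + d. Substituting each data point gives a linear system:
  a + b + c + d = 16
  8a + 4b + 2c + d = 72
  64a + 16b + 4c + d = 430
  216a + 36b + 6c + d = 1316
Solving the system yields a = 5, b = 6, c = 3, d = 2.
So P(x) = 5x^3 + 6x^2 + 3x + 2.
The coefficient of x is 3.

3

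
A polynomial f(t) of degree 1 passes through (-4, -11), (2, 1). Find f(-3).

Write f(t) = at + b. Substituting each data point gives a linear system:
  -4a + b = -11
  2a + b = 1
Solving the system yields a = 2, b = -3.
So f(t) = 2t - 3.
Then f(-3) = -9.

-9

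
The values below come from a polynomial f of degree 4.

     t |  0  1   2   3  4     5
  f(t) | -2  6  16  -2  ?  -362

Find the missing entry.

-102

On equispaced nodes a degree-4 polynomial has vanishing fifth forward difference, so
  - f(0) + 5·f(1) - 10·f(2) + 10·f(3) - 5·f(4) + f(5) = 0.
Substituting the known values and solving for f(4):
  -5·f(4) = 510
  f(4) = -102.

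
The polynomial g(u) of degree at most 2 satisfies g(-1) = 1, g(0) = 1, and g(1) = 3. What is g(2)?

7

Using the Lagrange interpolation formula with nodes -1, 0, 1:
  L_0(u) = u(u - 1) / 2
  L_1(u) = (u + 1)(u - 1) / -1
  L_2(u) = (u + 1)u / 2
Then g(u) = 1·L_0(u) + 1·L_1(u) + 3·L_2(u).
Expanding and collecting terms gives g(u) = u^2 + u + 1.
Evaluating at u = 2: g(2) = 7.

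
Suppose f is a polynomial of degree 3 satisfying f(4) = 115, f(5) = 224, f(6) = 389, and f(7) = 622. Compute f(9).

1340

Using the Lagrange interpolation formula with nodes 4, 5, 6, 7:
  L_0(s) = (s - 5)(s - 6)(s - 7) / -6
  L_1(s) = (s - 4)(s - 6)(s - 7) / 2
  L_2(s) = (s - 4)(s - 5)(s - 7) / -2
  L_3(s) = (s - 4)(s - 5)(s - 6) / 6
Then f(s) = 115·L_0(s) + 224·L_1(s) + 389·L_2(s) + 622·L_3(s).
Expanding and collecting terms gives f(s) = 2s³ - 2s² + 5s - 1.
Evaluating at s = 9: f(9) = 1340.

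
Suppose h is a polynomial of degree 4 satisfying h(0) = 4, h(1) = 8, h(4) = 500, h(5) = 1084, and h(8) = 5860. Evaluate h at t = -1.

10

Using the Lagrange interpolation formula with nodes 0, 1, 4, 5, 8:
  L_0(t) = (t - 1)(t - 4)(t - 5)(t - 8) / 160
  L_1(t) = t(t - 4)(t - 5)(t - 8) / -84
  L_2(t) = t(t - 1)(t - 5)(t - 8) / 48
  L_3(t) = t(t - 1)(t - 4)(t - 8) / -60
  L_4(t) = t(t - 1)(t - 4)(t - 5) / 672
Then h(t) = 4·L_0(t) + 8·L_1(t) + 500·L_2(t) + 1084·L_3(t) + 5860·L_4(t).
Expanding and collecting terms gives h(t) = t^4 + 3t^3 + 4t^2 - 4t + 4.
Evaluating at t = -1: h(-1) = 10.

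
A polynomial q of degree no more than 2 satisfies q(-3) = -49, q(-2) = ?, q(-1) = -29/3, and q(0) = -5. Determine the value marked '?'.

The 3 known points determine the degree-2 polynomial uniquely.
Write q(s) = as^2 + bs + c. Substituting each data point gives a linear system:
  9a - 3b + c = -49
  a - b + c = -29/3
  c = -5
Solving the system yields a = -5, b = -1/3, c = -5.
So q(s) = -5s^2 - (1/3)s - 5.
Then q(-2) = -73/3.

-73/3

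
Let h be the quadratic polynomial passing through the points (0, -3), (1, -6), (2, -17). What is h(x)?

h(x) = -4x^2 + x - 3

Using the Lagrange interpolation formula with nodes 0, 1, 2:
  L_0(x) = (x - 1)(x - 2) / 2
  L_1(x) = x(x - 2) / -1
  L_2(x) = x(x - 1) / 2
Then h(x) = -3·L_0(x) - 6·L_1(x) - 17·L_2(x).
Expanding and collecting terms gives h(x) = -4x^2 + x - 3.
Check: h(1) = -6. ✓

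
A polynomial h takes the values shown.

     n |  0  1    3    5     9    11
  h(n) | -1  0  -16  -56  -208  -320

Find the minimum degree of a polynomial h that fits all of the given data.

Divided differences on the nodes 0, 1, 3, 5, 9, 11:
  order 0: -1  0  -16  -56  -208  -320
  order 1: 1  -8  -20  -38  -56
  order 2: -3  -3  -3  -3
  order 3: 0  0  0
  order 4: 0  0
  order 5: 0
The order-2 divided differences are all -3 (nonzero) and every higher order vanishes, so the data lies on a polynomial of degree exactly 2.

2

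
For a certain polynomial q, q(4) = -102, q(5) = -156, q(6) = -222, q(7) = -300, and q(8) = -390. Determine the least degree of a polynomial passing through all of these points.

2

Forward differences of the values at x = 4, 5, 6, 7, 8:
  q  : -102  -156  -222  -300  -390
  Δ  : -54  -66  -78  -90
  Δ^2: -12  -12  -12
  Δ^3: 0  0
  Δ^4: 0
The second differences are constant (-12) and nonzero, while all higher differences vanish, so the minimal degree is 2.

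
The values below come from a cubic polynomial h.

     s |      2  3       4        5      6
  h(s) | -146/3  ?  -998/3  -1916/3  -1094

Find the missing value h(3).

The 4 known points determine the degree-3 polynomial uniquely.
Write h(s) = as^3 + bs^2 + cs + d. Substituting each data point gives a linear system:
  8a + 4b + 2c + d = -146/3
  64a + 16b + 4c + d = -998/3
  125a + 25b + 5c + d = -1916/3
  216a + 36b + 6c + d = -1094
Solving the system yields a = -5, b = 1/3, c = -4, d = -2.
So h(s) = -5s^3 + (1/3)s^2 - 4s - 2.
Then h(3) = -146.

-146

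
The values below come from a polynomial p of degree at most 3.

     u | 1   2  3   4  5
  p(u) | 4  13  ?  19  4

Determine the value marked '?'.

20

On equispaced nodes a degree-3 polynomial has vanishing fourth forward difference, so
  p(1) - 4·p(2) + 6·p(3) - 4·p(4) + p(5) = 0.
Substituting the known values and solving for p(3):
  6·p(3) = 120
  p(3) = 20.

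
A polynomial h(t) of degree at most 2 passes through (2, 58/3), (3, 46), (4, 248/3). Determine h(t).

Write h(t) = at^2 + bt + c. Substituting each data point gives a linear system:
  4a + 2b + c = 58/3
  9a + 3b + c = 46
  16a + 4b + c = 248/3
Solving the system yields a = 5, b = 5/3, c = -4.
So h(t) = 5t² + (5/3)t - 4.
Check: h(3) = 46. ✓

h(t) = 5t^2 + (5/3)t - 4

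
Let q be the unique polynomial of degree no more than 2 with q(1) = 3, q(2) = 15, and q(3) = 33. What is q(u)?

q(u) = 3u^2 + 3u - 3

Using the Lagrange interpolation formula with nodes 1, 2, 3:
  L_0(u) = (u - 2)(u - 3) / 2
  L_1(u) = (u - 1)(u - 3) / -1
  L_2(u) = (u - 1)(u - 2) / 2
Then q(u) = 3·L_0(u) + 15·L_1(u) + 33·L_2(u).
Expanding and collecting terms gives q(u) = 3u^2 + 3u - 3.
Check: q(1) = 3. ✓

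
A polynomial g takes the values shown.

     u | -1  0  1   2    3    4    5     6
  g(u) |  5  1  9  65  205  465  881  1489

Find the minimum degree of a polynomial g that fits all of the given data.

3

Forward differences of the values at u = -1, 0, 1, 2, 3, 4, 5, 6:
  g  : 5  1  9  65  205  465  881  1489
  Δ  : -4  8  56  140  260  416  608
  Δ^2: 12  48  84  120  156  192
  Δ^3: 36  36  36  36  36
  Δ^4: 0  0  0  0
  Δ^5: 0  0  0
  Δ^6: 0  0
  Δ^7: 0
The third differences are constant (36) and nonzero, while all higher differences vanish, so the minimal degree is 3.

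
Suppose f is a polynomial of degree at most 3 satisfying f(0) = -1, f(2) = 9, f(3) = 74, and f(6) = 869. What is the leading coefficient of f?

5

Write f(s) = as^3 + bs^2 + cs + d. Substituting each data point gives a linear system:
  d = -1
  8a + 4b + 2c + d = 9
  27a + 9b + 3c + d = 74
  216a + 36b + 6c + d = 869
Solving the system yields a = 5, b = -5, c = -5, d = -1.
So f(s) = 5s³ - 5s² - 5s - 1.
The leading coefficient is 5.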